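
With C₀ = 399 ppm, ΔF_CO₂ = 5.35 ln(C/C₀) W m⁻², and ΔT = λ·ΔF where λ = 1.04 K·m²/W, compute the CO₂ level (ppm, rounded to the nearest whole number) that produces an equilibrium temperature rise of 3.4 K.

Required forcing: ΔF = ΔT/λ = 3.4/1.04 = 3.2692 W/m².
Then ln(C/399) = ΔF/5.35 = 3.2692/5.35 = 0.61107.
So C = 399 × e^0.61107 = 399 × 1.84240 = 735.12 ppm.

C ≈ 735 ppm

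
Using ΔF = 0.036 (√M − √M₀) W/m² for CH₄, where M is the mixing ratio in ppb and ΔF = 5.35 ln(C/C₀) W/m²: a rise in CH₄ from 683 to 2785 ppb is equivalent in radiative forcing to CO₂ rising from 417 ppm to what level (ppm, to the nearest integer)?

CH₄ forcing: 0.036 × (√2785 − √683) = 0.036 × (52.7731 − 26.1343) = 0.036 × 26.6388 = 0.95900 W/m².
Set 5.35 ln(C/417) = 0.95900: ln(C/417) = 0.95900/5.35 = 0.17925, so C = 417 × e^0.17925 = 417 × 1.19632 = 498.87 ppm.

C ≈ 499 ppm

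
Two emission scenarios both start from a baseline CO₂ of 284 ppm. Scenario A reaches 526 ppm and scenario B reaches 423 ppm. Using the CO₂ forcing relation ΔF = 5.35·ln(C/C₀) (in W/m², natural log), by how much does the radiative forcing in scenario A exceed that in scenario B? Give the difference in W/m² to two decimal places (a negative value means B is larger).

ΔF_A = 5.35 ln(526/284) = 5.35 × 0.61633 = 3.2974 W/m².
ΔF_B = 5.35 ln(423/284) = 5.35 × 0.39840 = 2.1314 W/m².
Difference: 3.2974 − 2.1314 = 1.1660 W/m².

ΔF_A − ΔF_B = 1.17 W/m²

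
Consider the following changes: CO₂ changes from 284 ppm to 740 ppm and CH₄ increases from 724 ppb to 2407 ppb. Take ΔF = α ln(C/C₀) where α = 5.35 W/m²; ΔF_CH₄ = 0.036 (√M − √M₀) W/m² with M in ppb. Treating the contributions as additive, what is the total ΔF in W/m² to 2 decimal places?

ΔF = 5.92 W/m²

CO₂: 5.35 × ln(740/284) = 5.35 × ln(2.60563) = 5.35 × 0.95767 = 5.1235 W/m².
CH₄: 0.036 × (√2407 − √724) = 0.036 × (49.0612 − 26.9072) = 0.036 × 22.1540 = 0.7975 W/m².
Total ΔF = 5.1235 + 0.7975 = 5.9210 W/m².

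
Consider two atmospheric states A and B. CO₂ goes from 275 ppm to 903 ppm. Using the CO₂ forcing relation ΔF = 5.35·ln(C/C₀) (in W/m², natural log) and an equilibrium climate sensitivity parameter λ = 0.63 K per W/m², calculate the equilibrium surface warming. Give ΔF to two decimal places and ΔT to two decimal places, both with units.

CO₂: 5.35 × ln(903/275) = 5.35 × ln(3.28364) = 5.35 × 1.18895 = 6.3609 W/m².
ΔT = λ ΔF = 0.63 × 6.36 = 4.0068 K.

ΔF = 6.36 W/m²; ΔT = 4.01 K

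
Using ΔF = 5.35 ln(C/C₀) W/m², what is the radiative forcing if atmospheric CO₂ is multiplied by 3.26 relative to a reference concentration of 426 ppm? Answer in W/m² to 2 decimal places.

Because the forcing depends only on the ratio C/C₀, the initial concentration does not enter.
ΔF = 5.35 × ln(3.26) = 5.35 × 1.18173 = 6.3223 W/m².

ΔF = 6.32 W/m²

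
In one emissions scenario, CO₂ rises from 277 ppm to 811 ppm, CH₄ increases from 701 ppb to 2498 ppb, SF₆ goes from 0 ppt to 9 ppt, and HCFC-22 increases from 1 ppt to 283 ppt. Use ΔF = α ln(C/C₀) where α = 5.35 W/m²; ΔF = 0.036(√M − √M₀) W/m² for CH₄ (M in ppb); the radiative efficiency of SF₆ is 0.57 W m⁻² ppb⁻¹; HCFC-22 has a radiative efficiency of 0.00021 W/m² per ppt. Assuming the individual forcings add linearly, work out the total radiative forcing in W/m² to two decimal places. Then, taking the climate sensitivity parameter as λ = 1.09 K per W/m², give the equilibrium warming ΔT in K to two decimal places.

ΔF = 6.66 W/m²; ΔT = 7.26 K

CO₂: 5.35 × ln(811/277) = 5.35 × ln(2.92780) = 5.35 × 1.07425 = 5.7472 W/m².
CH₄: 0.036 × (√2498 − √701) = 0.036 × (49.9800 − 26.4764) = 0.036 × 23.5036 = 0.8461 W/m².
SF₆: Δ = 9 − 0 = 9 ppt = 0.009 ppb; ΔF = 0.57 × 0.009 = 0.0051 W/m².
HCFC-22: ΔF = 0.00021 × (283 − 1) = 0.00021 × 282 = 0.0592 W/m².
Total ΔF = 5.7472 + 0.8461 + 0.0051 + 0.0592 = 6.6576 W/m².
ΔT = λ ΔF = 1.09 × 6.66 = 7.2594 K.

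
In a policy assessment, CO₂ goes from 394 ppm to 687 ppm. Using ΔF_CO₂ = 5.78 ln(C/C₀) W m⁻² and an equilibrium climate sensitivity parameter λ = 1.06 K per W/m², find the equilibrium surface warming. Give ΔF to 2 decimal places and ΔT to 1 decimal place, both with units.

CO₂: 5.78 × ln(687/394) = 5.78 × ln(1.74365) = 5.78 × 0.55598 = 3.2136 W/m².
ΔT = λ ΔF = 1.06 × 3.21 = 3.4026 K.

ΔF = 3.21 W/m²; ΔT = 3.4 K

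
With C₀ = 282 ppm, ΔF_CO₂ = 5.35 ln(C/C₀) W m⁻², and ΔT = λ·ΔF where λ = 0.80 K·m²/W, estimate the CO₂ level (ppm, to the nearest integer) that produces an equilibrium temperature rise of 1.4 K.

C ≈ 391 ppm

Required forcing: ΔF = ΔT/λ = 1.4/0.80 = 1.7500 W/m².
Then ln(C/282) = ΔF/5.35 = 1.7500/5.35 = 0.32710.
So C = 282 × e^0.32710 = 282 × 1.38694 = 391.12 ppm.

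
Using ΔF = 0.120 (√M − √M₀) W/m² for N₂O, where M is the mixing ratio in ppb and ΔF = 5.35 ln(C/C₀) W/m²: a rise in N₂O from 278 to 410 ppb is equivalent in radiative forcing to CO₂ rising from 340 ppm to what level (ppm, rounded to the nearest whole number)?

C ≈ 368 ppm

N₂O forcing: 0.120 × (√410 − √278) = 0.120 × (20.2485 − 16.6733) = 0.120 × 3.5752 = 0.42902 W/m².
Set 5.35 ln(C/340) = 0.42902: ln(C/340) = 0.42902/5.35 = 0.08019, so C = 340 × e^0.08019 = 340 × 1.08349 = 368.39 ppm.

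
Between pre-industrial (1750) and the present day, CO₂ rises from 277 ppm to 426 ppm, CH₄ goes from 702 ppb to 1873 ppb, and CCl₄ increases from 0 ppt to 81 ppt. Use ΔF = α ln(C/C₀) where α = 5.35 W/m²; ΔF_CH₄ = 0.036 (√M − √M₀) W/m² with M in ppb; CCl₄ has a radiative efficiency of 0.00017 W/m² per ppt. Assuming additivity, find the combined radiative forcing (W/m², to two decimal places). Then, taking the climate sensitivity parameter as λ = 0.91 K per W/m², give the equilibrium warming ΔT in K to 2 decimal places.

ΔF = 2.92 W/m²; ΔT = 2.66 K

CO₂: 5.35 × ln(426/277) = 5.35 × ln(1.53791) = 5.35 × 0.43042 = 2.3027 W/m².
CH₄: 0.036 × (√1873 − √702) = 0.036 × (43.2782 − 26.4953) = 0.036 × 16.7829 = 0.6042 W/m².
CCl₄: ΔF = 0.00017 × (81 − 0) = 0.00017 × 81 = 0.0138 W/m².
Total ΔF = 2.3027 + 0.6042 + 0.0138 = 2.9207 W/m².
ΔT = λ ΔF = 0.91 × 2.92 = 2.6572 K.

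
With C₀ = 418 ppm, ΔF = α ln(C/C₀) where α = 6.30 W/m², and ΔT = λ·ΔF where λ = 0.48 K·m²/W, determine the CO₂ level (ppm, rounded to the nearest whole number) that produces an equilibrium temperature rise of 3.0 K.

C ≈ 1127 ppm

Required forcing: ΔF = ΔT/λ = 3.0/0.48 = 6.2500 W/m².
Then ln(C/418) = ΔF/6.30 = 6.2500/6.30 = 0.99206.
So C = 418 × e^0.99206 = 418 × 2.69678 = 1127.25 ppm.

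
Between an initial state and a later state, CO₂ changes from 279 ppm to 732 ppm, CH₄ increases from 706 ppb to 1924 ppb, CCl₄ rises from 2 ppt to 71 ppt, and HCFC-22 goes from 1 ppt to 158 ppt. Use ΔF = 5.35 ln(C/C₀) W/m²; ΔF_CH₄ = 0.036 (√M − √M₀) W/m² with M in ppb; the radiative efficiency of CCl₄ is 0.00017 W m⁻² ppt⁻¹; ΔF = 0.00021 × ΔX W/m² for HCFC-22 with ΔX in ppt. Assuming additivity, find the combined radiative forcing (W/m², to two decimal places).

CO₂: 5.35 × ln(732/279) = 5.35 × ln(2.62366) = 5.35 × 0.96457 = 5.1604 W/m².
CH₄: 0.036 × (√1924 − √706) = 0.036 × (43.8634 − 26.5707) = 0.036 × 17.2927 = 0.6225 W/m².
CCl₄: ΔF = 0.00017 × (71 − 2) = 0.00017 × 69 = 0.0117 W/m².
HCFC-22: ΔF = 0.00021 × (158 − 1) = 0.00021 × 157 = 0.0330 W/m².
Total ΔF = 5.1604 + 0.6225 + 0.0117 + 0.0330 = 5.8276 W/m².

ΔF = 5.83 W/m²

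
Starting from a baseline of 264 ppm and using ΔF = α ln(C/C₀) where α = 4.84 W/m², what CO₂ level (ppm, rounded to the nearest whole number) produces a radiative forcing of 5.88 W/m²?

C ≈ 890 ppm

Set 4.84 ln(C/264) = 5.88, so ln(C/264) = 5.88/4.84 = 1.21488.
Then C/264 = e^1.21488 = 3.36989, giving C = 264 × 3.36989 = 889.65 ppm.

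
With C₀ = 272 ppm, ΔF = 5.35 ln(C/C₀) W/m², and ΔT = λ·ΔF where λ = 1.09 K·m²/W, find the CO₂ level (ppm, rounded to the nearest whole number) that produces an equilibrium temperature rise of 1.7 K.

Required forcing: ΔF = ΔT/λ = 1.7/1.09 = 1.5596 W/m².
Then ln(C/272) = ΔF/5.35 = 1.5596/5.35 = 0.29151.
So C = 272 × e^0.29151 = 272 × 1.33845 = 364.06 ppm.

C ≈ 364 ppm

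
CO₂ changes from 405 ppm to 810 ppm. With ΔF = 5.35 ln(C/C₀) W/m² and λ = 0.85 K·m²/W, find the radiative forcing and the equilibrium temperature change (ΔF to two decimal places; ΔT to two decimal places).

ΔF = 3.71 W/m²; ΔT = 3.15 K

CO₂: 5.35 × ln(810/405) = 5.35 × ln(2.00000) = 5.35 × 0.69315 = 3.7084 W/m².
ΔT = λ ΔF = 0.85 × 3.71 = 3.1535 K.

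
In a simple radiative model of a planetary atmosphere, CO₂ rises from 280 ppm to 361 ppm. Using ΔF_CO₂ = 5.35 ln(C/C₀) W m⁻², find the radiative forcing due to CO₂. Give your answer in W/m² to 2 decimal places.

CO₂ absorption bands are partially saturated, so forcing scales with the logarithm of the concentration ratio.
CO₂: 5.35 × ln(361/280) = 5.35 × ln(1.28929) = 5.35 × 0.25409 = 1.3594 W/m².

ΔF = 1.36 W/m²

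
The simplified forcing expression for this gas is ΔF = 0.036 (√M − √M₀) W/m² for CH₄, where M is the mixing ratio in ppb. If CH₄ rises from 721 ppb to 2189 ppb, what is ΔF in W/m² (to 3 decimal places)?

ΔF = 0.718 W/m²

CH₄: 0.036 × (√2189 − √721) = 0.036 × (46.7868 − 26.8514) = 0.036 × 19.9354 = 0.7177 W/m².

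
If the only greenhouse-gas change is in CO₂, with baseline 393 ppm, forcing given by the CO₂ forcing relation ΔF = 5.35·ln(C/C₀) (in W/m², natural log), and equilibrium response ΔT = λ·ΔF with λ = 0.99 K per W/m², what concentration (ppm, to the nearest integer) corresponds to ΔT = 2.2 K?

C ≈ 595 ppm

Required forcing: ΔF = ΔT/λ = 2.2/0.99 = 2.2222 W/m².
Then ln(C/393) = ΔF/5.35 = 2.2222/5.35 = 0.41536.
So C = 393 × e^0.41536 = 393 × 1.51492 = 595.36 ppm.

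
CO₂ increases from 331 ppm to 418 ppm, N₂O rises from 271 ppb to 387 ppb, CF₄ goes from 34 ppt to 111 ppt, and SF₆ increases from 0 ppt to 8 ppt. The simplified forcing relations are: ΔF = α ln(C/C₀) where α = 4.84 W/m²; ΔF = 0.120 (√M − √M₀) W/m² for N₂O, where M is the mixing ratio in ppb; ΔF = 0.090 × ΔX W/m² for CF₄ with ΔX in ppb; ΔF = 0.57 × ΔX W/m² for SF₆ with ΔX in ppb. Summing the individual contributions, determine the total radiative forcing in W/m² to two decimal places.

ΔF = 1.53 W/m²

CO₂: 4.84 × ln(418/331) = 4.84 × ln(1.26284) = 4.84 × 0.23336 = 1.1295 W/m².
N₂O: 0.120 × (√387 − √271) = 0.120 × (19.6723 − 16.4621) = 0.120 × 3.2102 = 0.3852 W/m².
CF₄: Δ = 111 − 34 = 77 ppt = 0.077 ppb; ΔF = 0.090 × 0.077 = 0.0069 W/m².
SF₆: Δ = 8 − 0 = 8 ppt = 0.008 ppb; ΔF = 0.57 × 0.008 = 0.0046 W/m².
Total ΔF = 1.1295 + 0.3852 + 0.0069 + 0.0046 = 1.5262 W/m².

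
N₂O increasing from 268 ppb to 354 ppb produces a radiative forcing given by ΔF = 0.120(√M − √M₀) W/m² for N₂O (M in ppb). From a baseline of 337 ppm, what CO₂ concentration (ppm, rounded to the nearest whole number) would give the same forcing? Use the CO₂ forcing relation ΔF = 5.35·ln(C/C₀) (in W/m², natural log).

C ≈ 356 ppm

N₂O forcing: 0.120 × (√354 − √268) = 0.120 × (18.8149 − 16.3707) = 0.120 × 2.4442 = 0.29330 W/m².
Set 5.35 ln(C/337) = 0.29330: ln(C/337) = 0.29330/5.35 = 0.05482, so C = 337 × e^0.05482 = 337 × 1.05635 = 355.99 ppm.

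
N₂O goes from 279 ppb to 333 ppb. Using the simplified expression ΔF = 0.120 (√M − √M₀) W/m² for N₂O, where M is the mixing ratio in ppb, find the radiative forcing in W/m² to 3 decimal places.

ΔF = 0.185 W/m²

N₂O: 0.120 × (√333 − √279) = 0.120 × (18.2483 − 16.7033) = 0.120 × 1.5450 = 0.1854 W/m².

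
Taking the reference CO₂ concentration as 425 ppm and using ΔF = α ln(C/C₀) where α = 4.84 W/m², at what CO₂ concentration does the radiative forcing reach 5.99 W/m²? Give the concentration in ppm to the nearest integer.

C ≈ 1465 ppm

Set 4.84 ln(C/425) = 5.99, so ln(C/425) = 5.99/4.84 = 1.23760.
Then C/425 = e^1.23760 = 3.44733, giving C = 425 × 3.44733 = 1465.12 ppm.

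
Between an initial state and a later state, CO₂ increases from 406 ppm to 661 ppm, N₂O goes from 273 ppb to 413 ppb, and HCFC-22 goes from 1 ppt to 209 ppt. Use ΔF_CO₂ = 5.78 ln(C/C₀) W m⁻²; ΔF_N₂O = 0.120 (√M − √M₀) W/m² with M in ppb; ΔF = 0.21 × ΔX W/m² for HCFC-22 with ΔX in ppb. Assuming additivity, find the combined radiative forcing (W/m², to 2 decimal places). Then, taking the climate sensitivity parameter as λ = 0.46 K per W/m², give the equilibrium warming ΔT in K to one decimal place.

ΔF = 3.32 W/m²; ΔT = 1.5 K

CO₂: 5.78 × ln(661/406) = 5.78 × ln(1.62808) = 5.78 × 0.48740 = 2.8172 W/m².
N₂O: 0.120 × (√413 − √273) = 0.120 × (20.3224 − 16.5227) = 0.120 × 3.7997 = 0.4560 W/m².
HCFC-22: Δ = 209 − 1 = 208 ppt = 0.208 ppb; ΔF = 0.21 × 0.208 = 0.0437 W/m².
Total ΔF = 2.8172 + 0.4560 + 0.0437 = 3.3169 W/m².
ΔT = λ ΔF = 0.46 × 3.32 = 1.5272 K.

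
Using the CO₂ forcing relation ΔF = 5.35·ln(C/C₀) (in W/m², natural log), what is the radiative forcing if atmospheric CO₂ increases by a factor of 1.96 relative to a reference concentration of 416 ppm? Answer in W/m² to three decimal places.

ΔF = 5.35 × ln(1.96) = 5.35 × 0.67294 = 3.6002 W/m².

ΔF = 3.600 W/m²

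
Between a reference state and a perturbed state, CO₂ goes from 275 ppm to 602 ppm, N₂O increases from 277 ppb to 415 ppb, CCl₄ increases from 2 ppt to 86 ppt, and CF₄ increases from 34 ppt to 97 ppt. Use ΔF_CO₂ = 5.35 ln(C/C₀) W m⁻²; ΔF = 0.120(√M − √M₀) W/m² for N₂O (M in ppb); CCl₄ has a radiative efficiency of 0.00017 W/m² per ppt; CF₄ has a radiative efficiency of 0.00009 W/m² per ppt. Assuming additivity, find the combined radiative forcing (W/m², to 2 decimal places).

CO₂: 5.35 × ln(602/275) = 5.35 × ln(2.18909) = 5.35 × 0.78349 = 4.1917 W/m².
N₂O: 0.120 × (√415 − √277) = 0.120 × (20.3715 − 16.6433) = 0.120 × 3.7282 = 0.4474 W/m².
CCl₄: ΔF = 0.00017 × (86 − 2) = 0.00017 × 84 = 0.0143 W/m².
CF₄: ΔF = 0.00009 × (97 − 34) = 0.00009 × 63 = 0.0057 W/m².
Total ΔF = 4.1917 + 0.4474 + 0.0143 + 0.0057 = 4.6591 W/m².

ΔF = 4.66 W/m²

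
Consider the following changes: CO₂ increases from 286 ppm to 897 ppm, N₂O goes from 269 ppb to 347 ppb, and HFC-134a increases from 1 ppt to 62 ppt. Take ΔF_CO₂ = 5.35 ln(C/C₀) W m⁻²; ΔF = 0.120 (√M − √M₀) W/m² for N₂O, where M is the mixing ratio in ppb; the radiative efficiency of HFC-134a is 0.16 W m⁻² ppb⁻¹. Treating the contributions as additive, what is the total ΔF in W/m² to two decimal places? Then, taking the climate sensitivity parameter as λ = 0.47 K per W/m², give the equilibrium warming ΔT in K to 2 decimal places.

ΔF = 6.39 W/m²; ΔT = 3.00 K

CO₂: 5.35 × ln(897/286) = 5.35 × ln(3.13636) = 5.35 × 1.14306 = 6.1154 W/m².
N₂O: 0.120 × (√347 − √269) = 0.120 × (18.6279 − 16.4012) = 0.120 × 2.2267 = 0.2672 W/m².
HFC-134a: Δ = 62 − 1 = 61 ppt = 0.061 ppb; ΔF = 0.16 × 0.061 = 0.0098 W/m².
Total ΔF = 6.1154 + 0.2672 + 0.0098 = 6.3924 W/m².
ΔT = λ ΔF = 0.47 × 6.39 = 3.0033 K.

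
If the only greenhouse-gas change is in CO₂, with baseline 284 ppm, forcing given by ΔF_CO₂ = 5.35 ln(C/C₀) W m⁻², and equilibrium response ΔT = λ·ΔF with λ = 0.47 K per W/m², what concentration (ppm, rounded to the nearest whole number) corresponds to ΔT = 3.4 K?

C ≈ 1098 ppm

Required forcing: ΔF = ΔT/λ = 3.4/0.47 = 7.2340 W/m².
Then ln(C/284) = ΔF/5.35 = 7.2340/5.35 = 1.35215.
So C = 284 × e^1.35215 = 284 × 3.86573 = 1097.87 ppm.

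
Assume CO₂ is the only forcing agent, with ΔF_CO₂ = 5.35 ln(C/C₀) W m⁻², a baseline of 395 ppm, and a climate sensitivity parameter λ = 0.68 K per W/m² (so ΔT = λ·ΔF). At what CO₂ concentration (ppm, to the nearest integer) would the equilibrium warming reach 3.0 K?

Required forcing: ΔF = ΔT/λ = 3.0/0.68 = 4.4118 W/m².
Then ln(C/395) = ΔF/5.35 = 4.4118/5.35 = 0.82464.
So C = 395 × e^0.82464 = 395 × 2.28106 = 901.02 ppm.

C ≈ 901 ppm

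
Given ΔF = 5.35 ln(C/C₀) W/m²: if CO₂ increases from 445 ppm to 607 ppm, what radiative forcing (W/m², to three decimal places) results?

CO₂: 5.35 × ln(607/445) = 5.35 × ln(1.36404) = 5.35 × 0.31045 = 1.6609 W/m².

ΔF = 1.661 W/m²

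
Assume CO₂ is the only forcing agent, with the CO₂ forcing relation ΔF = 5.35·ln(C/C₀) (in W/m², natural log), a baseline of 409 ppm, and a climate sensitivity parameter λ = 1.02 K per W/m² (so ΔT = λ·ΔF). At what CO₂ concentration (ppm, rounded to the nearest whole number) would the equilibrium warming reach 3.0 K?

Required forcing: ΔF = ΔT/λ = 3.0/1.02 = 2.9412 W/m².
Then ln(C/409) = ΔF/5.35 = 2.9412/5.35 = 0.54976.
So C = 409 × e^0.54976 = 409 × 1.73284 = 708.73 ppm.

C ≈ 709 ppm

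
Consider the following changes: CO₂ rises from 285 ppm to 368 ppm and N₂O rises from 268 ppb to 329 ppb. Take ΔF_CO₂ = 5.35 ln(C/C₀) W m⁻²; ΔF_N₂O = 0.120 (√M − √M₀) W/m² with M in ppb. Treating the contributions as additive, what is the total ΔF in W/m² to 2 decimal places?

CO₂: 5.35 × ln(368/285) = 5.35 × ln(1.29123) = 5.35 × 0.25560 = 1.3675 W/m².
N₂O: 0.120 × (√329 − √268) = 0.120 × (18.1384 − 16.3707) = 0.120 × 1.7677 = 0.2121 W/m².
Total ΔF = 1.3675 + 0.2121 = 1.5796 W/m².

ΔF = 1.58 W/m²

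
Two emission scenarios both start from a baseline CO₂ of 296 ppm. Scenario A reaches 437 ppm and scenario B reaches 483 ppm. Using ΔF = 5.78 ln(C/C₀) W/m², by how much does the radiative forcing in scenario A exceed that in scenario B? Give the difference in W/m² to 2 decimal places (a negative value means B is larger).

ΔF_A − ΔF_B = -0.58 W/m²

ΔF_A = 5.78 ln(437/296) = 5.78 × 0.38957 = 2.2517 W/m².
ΔF_B = 5.78 ln(483/296) = 5.78 × 0.48966 = 2.8302 W/m².
Difference: 2.2517 − 2.8302 = -0.5785 W/m².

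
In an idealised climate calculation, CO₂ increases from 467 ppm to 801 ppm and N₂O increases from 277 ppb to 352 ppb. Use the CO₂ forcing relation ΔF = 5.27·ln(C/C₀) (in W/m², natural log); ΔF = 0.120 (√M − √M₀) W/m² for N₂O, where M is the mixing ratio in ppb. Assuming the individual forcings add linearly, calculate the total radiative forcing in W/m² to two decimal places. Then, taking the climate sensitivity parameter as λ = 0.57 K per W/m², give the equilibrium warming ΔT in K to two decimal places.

ΔF = 3.10 W/m²; ΔT = 1.77 K

CO₂: 5.27 × ln(801/467) = 5.27 × ln(1.71520) = 5.27 × 0.53953 = 2.8433 W/m².
N₂O: 0.120 × (√352 − √277) = 0.120 × (18.7617 − 16.6433) = 0.120 × 2.1184 = 0.2542 W/m².
Total ΔF = 2.8433 + 0.2542 = 3.0975 W/m².
ΔT = λ ΔF = 0.57 × 3.10 = 1.7670 K.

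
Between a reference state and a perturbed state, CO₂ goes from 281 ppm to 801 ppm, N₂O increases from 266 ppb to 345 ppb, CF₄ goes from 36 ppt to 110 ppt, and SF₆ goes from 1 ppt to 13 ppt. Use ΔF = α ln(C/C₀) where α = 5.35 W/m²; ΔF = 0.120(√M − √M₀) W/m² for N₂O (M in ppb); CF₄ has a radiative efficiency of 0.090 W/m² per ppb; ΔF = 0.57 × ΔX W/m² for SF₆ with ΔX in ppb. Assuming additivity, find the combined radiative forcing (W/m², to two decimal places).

CO₂: 5.35 × ln(801/281) = 5.35 × ln(2.85053) = 5.35 × 1.04750 = 5.6041 W/m².
N₂O: 0.120 × (√345 − √266) = 0.120 × (18.5742 − 16.3095) = 0.120 × 2.2647 = 0.2718 W/m².
CF₄: Δ = 110 − 36 = 74 ppt = 0.074 ppb; ΔF = 0.090 × 0.074 = 0.0067 W/m².
SF₆: Δ = 13 − 1 = 12 ppt = 0.012 ppb; ΔF = 0.57 × 0.012 = 0.0068 W/m².
Total ΔF = 5.6041 + 0.2718 + 0.0067 + 0.0068 = 5.8894 W/m².

ΔF = 5.89 W/m²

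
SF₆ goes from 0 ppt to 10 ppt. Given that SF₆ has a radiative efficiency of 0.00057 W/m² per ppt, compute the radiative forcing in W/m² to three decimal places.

SF₆: ΔF = 0.00057 × (10 − 0) = 0.00057 × 10 = 0.0057 W/m².

ΔF = 0.006 W/m²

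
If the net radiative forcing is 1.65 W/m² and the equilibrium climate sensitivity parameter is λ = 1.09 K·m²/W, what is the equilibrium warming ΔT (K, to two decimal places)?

ΔT = λ ΔF = 1.09 × 1.65 = 1.7985 K.

ΔT = 1.80 K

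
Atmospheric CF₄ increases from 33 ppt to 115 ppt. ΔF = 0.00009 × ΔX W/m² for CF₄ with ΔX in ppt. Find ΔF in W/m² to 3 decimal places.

ΔF = 0.007 W/m²

CF₄: ΔF = 0.00009 × (115 − 33) = 0.00009 × 82 = 0.0074 W/m².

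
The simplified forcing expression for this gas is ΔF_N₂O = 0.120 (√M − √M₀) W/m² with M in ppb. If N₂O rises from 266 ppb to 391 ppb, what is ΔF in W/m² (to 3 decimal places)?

ΔF = 0.416 W/m²

N₂O: 0.120 × (√391 − √266) = 0.120 × (19.7737 − 16.3095) = 0.120 × 3.4642 = 0.4157 W/m².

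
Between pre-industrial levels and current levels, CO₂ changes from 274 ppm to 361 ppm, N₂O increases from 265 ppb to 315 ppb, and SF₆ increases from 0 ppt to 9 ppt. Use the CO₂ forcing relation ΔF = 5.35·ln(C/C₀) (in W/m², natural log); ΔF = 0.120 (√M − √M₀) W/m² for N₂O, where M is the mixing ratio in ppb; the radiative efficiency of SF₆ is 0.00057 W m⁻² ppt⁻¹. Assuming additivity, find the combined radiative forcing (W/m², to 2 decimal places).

CO₂: 5.35 × ln(361/274) = 5.35 × ln(1.31752) = 5.35 × 0.27575 = 1.4753 W/m².
N₂O: 0.120 × (√315 − √265) = 0.120 × (17.7482 − 16.2788) = 0.120 × 1.4694 = 0.1763 W/m².
SF₆: ΔF = 0.00057 × (9 − 0) = 0.00057 × 9 = 0.0051 W/m².
Total ΔF = 1.4753 + 0.1763 + 0.0051 = 1.6567 W/m².

ΔF = 1.66 W/m²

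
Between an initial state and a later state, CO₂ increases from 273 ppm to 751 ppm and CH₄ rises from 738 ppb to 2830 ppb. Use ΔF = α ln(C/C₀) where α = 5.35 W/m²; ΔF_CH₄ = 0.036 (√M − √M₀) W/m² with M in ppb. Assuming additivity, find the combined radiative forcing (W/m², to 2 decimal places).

CO₂: 5.35 × ln(751/273) = 5.35 × ln(2.75092) = 5.35 × 1.01194 = 5.4139 W/m².
CH₄: 0.036 × (√2830 − √738) = 0.036 × (53.1977 − 27.1662) = 0.036 × 26.0315 = 0.9371 W/m².
Total ΔF = 5.4139 + 0.9371 = 6.3510 W/m².

ΔF = 6.35 W/m²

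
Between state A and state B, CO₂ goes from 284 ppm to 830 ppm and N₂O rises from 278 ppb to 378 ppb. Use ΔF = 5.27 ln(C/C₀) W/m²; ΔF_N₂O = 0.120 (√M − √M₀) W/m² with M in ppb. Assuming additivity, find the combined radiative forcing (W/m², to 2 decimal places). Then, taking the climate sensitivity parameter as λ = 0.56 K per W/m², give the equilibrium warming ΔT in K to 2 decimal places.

ΔF = 5.98 W/m²; ΔT = 3.35 K

CO₂: 5.27 × ln(830/284) = 5.27 × ln(2.92254) = 5.27 × 1.07245 = 5.6518 W/m².
N₂O: 0.120 × (√378 − √278) = 0.120 × (19.4422 − 16.6733) = 0.120 × 2.7689 = 0.3323 W/m².
Total ΔF = 5.6518 + 0.3323 = 5.9841 W/m².
ΔT = λ ΔF = 0.56 × 5.98 = 3.3488 K.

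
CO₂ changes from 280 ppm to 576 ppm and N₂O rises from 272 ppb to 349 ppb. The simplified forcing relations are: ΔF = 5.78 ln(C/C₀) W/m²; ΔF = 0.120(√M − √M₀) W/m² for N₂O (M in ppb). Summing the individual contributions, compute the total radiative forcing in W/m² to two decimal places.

ΔF = 4.43 W/m²

CO₂: 5.78 × ln(576/280) = 5.78 × ln(2.05714) = 5.78 × 0.72132 = 4.1692 W/m².
N₂O: 0.120 × (√349 − √272) = 0.120 × (18.6815 − 16.4924) = 0.120 × 2.1891 = 0.2627 W/m².
Total ΔF = 4.1692 + 0.2627 = 4.4319 W/m².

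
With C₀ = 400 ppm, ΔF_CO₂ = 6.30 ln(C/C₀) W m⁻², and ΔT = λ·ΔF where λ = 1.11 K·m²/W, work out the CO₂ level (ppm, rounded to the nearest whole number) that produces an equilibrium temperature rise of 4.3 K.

Required forcing: ΔF = ΔT/λ = 4.3/1.11 = 3.8739 W/m².
Then ln(C/400) = ΔF/6.30 = 3.8739/6.30 = 0.61490.
So C = 400 × e^0.61490 = 400 × 1.84947 = 739.79 ppm.

C ≈ 740 ppm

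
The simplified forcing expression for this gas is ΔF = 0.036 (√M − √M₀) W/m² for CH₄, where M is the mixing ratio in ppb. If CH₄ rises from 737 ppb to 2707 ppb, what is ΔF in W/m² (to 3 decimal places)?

CH₄: 0.036 × (√2707 − √737) = 0.036 × (52.0288 − 27.1477) = 0.036 × 24.8811 = 0.8957 W/m².

ΔF = 0.896 W/m²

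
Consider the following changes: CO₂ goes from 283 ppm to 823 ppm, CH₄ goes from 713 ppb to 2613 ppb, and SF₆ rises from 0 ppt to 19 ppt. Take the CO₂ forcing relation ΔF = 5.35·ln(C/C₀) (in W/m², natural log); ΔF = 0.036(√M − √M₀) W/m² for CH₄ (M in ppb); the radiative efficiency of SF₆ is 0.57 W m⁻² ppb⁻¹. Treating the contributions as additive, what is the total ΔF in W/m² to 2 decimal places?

ΔF = 6.60 W/m²

CO₂: 5.35 × ln(823/283) = 5.35 × ln(2.90813) = 5.35 × 1.06751 = 5.7112 W/m².
CH₄: 0.036 × (√2613 − √713) = 0.036 × (51.1175 − 26.7021) = 0.036 × 24.4154 = 0.8790 W/m².
SF₆: Δ = 19 − 0 = 19 ppt = 0.019 ppb; ΔF = 0.57 × 0.019 = 0.0108 W/m².
Total ΔF = 5.7112 + 0.8790 + 0.0108 = 6.6010 W/m².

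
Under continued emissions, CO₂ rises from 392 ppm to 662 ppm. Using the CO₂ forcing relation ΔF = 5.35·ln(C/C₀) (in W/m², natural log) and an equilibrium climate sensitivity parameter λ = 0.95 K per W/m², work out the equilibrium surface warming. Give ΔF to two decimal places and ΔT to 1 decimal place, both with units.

CO₂: 5.35 × ln(662/392) = 5.35 × ln(1.68878) = 5.35 × 0.52401 = 2.8035 W/m².
ΔT = λ ΔF = 0.95 × 2.80 = 2.6600 K.

ΔF = 2.80 W/m²; ΔT = 2.7 K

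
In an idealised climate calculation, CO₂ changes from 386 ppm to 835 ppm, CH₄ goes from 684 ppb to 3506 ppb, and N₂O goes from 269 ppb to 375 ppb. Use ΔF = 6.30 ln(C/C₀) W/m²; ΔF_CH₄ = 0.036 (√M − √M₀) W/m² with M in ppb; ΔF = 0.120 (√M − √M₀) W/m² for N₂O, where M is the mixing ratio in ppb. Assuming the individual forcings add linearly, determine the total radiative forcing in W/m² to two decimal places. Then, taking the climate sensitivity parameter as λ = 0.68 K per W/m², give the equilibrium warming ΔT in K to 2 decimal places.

CO₂: 6.30 × ln(835/386) = 6.30 × ln(2.16321) = 6.30 × 0.77159 = 4.8610 W/m².
CH₄: 0.036 × (√3506 − √684) = 0.036 × (59.2115 − 26.1534) = 0.036 × 33.0581 = 1.1901 W/m².
N₂O: 0.120 × (√375 − √269) = 0.120 × (19.3649 − 16.4012) = 0.120 × 2.9637 = 0.3556 W/m².
Total ΔF = 4.8610 + 1.1901 + 0.3556 = 6.4067 W/m².
ΔT = λ ΔF = 0.68 × 6.41 = 4.3588 K.

ΔF = 6.41 W/m²; ΔT = 4.36 K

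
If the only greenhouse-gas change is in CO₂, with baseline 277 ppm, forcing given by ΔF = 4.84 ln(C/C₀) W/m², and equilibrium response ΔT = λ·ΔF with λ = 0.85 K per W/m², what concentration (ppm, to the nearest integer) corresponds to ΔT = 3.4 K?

Required forcing: ΔF = ΔT/λ = 3.4/0.85 = 4.0000 W/m².
Then ln(C/277) = ΔF/4.84 = 4.0000/4.84 = 0.82645.
So C = 277 × e^0.82645 = 277 × 2.28519 = 633.00 ppm.

C ≈ 633 ppm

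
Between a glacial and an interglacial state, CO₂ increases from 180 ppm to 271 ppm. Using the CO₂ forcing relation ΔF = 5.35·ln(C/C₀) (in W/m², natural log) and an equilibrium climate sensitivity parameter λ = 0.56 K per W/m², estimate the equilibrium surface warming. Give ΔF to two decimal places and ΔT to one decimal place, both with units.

CO₂: 5.35 × ln(271/180) = 5.35 × ln(1.50556) = 5.35 × 0.40916 = 2.1890 W/m².
ΔT = λ ΔF = 0.56 × 2.19 = 1.2264 K.

ΔF = 2.19 W/m²; ΔT = 1.2 K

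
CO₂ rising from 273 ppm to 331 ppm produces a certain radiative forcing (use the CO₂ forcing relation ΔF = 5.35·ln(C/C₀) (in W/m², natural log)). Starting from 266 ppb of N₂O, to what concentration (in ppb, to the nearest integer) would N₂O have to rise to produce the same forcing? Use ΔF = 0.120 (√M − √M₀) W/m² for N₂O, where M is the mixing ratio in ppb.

CO₂ forcing: 5.35 × ln(331/273) = 5.35 × 0.192647 = 1.03066 W/m².
Set 0.120(√M − √266) = 1.03066: √M = 1.03066/0.120 + √266 = 8.5888 + 16.3095 = 24.8983.
M = (24.8983)² = 619.93 ppb.

M ≈ 620 ppb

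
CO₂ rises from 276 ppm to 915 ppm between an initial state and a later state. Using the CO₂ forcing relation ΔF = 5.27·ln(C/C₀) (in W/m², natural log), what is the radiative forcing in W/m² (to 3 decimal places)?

ΔF = 6.316 W/m²

CO₂ absorption bands are partially saturated, so forcing scales with the logarithm of the concentration ratio.
CO₂: 5.27 × ln(915/276) = 5.27 × ln(3.31522) = 5.27 × 1.19852 = 6.3162 W/m².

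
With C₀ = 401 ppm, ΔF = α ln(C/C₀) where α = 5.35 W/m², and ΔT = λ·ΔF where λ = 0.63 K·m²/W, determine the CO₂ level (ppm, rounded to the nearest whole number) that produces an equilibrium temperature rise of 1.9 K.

Required forcing: ΔF = ΔT/λ = 1.9/0.63 = 3.0159 W/m².
Then ln(C/401) = ΔF/5.35 = 3.0159/5.35 = 0.56372.
So C = 401 × e^0.56372 = 401 × 1.75720 = 704.64 ppm.

C ≈ 705 ppm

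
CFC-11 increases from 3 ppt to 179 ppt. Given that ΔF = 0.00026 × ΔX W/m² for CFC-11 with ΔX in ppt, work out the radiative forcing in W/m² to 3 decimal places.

CFC-11: ΔF = 0.00026 × (179 − 3) = 0.00026 × 176 = 0.0458 W/m².

ΔF = 0.046 W/m²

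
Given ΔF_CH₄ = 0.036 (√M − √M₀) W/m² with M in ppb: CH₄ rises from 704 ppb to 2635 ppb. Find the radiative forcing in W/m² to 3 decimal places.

ΔF = 0.893 W/m²

CH₄: 0.036 × (√2635 − √704) = 0.036 × (51.3323 − 26.5330) = 0.036 × 24.7993 = 0.8928 W/m².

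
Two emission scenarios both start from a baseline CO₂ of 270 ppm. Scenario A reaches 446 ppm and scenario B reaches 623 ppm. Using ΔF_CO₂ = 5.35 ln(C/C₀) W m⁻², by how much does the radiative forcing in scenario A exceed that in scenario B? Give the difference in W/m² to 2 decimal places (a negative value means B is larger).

ΔF_A = 5.35 ln(446/270) = 5.35 × 0.50190 = 2.6852 W/m².
ΔF_B = 5.35 ln(623/270) = 5.35 × 0.83612 = 4.4732 W/m².
Difference: 2.6852 − 4.4732 = -1.7880 W/m².

ΔF_A − ΔF_B = -1.79 W/m²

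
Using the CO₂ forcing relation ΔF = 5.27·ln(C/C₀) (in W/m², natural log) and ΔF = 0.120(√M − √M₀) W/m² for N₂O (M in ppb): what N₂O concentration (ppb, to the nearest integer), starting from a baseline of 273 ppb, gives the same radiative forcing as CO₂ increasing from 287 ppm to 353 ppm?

CO₂ forcing: 5.27 × ln(353/287) = 5.27 × 0.206986 = 1.09082 W/m².
Set 0.120(√M − √273) = 1.09082: √M = 1.09082/0.120 + √273 = 9.0902 + 16.5227 = 25.6129.
M = (25.6129)² = 656.02 ppb.

M ≈ 656 ppb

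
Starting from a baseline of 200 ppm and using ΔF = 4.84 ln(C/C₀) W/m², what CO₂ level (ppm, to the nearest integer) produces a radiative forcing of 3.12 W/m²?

C ≈ 381 ppm

Set 4.84 ln(C/200) = 3.12, so ln(C/200) = 3.12/4.84 = 0.64463.
Then C/200 = e^0.64463 = 1.90528, giving C = 200 × 1.90528 = 381.06 ppm.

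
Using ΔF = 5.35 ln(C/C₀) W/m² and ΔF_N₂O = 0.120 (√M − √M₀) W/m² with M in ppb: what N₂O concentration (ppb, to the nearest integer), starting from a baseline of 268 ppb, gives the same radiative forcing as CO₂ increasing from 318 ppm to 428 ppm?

M ≈ 877 ppb

CO₂ forcing: 5.35 × ln(428/318) = 5.35 × 0.297072 = 1.58934 W/m².
Set 0.120(√M − √268) = 1.58934: √M = 1.58934/0.120 + √268 = 13.2445 + 16.3707 = 29.6152.
M = (29.6152)² = 877.06 ppb.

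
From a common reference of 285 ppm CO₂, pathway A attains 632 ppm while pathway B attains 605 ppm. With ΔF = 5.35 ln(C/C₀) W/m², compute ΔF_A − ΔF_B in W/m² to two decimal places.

ΔF_A − ΔF_B = 0.23 W/m²

ΔF_A = 5.35 ln(632/285) = 5.35 × 0.79640 = 4.2607 W/m².
ΔF_B = 5.35 ln(605/285) = 5.35 × 0.75274 = 4.0272 W/m².
Difference: 4.2607 − 4.0272 = 0.2335 W/m².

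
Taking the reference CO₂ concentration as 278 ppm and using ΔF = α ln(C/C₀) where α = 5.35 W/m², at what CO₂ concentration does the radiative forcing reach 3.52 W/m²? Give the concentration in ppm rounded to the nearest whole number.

Set 5.35 ln(C/278) = 3.52, so ln(C/278) = 3.52/5.35 = 0.65794.
Then C/278 = e^0.65794 = 1.93081, giving C = 278 × 1.93081 = 536.77 ppm.

C ≈ 537 ppm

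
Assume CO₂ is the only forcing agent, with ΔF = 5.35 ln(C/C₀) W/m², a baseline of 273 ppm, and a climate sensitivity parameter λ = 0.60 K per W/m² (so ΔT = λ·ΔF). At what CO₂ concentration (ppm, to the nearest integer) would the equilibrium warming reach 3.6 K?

Required forcing: ΔF = ΔT/λ = 3.6/0.60 = 6.0000 W/m².
Then ln(C/273) = ΔF/5.35 = 6.0000/5.35 = 1.12150.
So C = 273 × e^1.12150 = 273 × 3.06945 = 837.96 ppm.

C ≈ 838 ppm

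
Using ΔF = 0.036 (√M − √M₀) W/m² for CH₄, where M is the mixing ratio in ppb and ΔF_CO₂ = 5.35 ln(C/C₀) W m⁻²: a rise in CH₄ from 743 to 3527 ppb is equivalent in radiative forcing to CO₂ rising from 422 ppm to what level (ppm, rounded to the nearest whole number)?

CH₄ forcing: 0.036 × (√3527 − √743) = 0.036 × (59.3886 − 27.2580) = 0.036 × 32.1306 = 1.15670 W/m².
Set 5.35 ln(C/422) = 1.15670: ln(C/422) = 1.15670/5.35 = 0.21621, so C = 422 × e^0.21621 = 422 × 1.24136 = 523.85 ppm.

C ≈ 524 ppm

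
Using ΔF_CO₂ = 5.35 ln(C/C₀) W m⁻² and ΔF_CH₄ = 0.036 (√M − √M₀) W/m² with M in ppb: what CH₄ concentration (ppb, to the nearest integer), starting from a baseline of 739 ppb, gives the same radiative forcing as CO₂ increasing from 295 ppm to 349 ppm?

CO₂ forcing: 5.35 × ln(349/295) = 5.35 × 0.168097 = 0.89932 W/m².
Set 0.036(√M − √739) = 0.89932: √M = 0.89932/0.036 + √739 = 24.9811 + 27.1846 = 52.1657.
M = (52.1657)² = 2721.26 ppb.

M ≈ 2721 ppb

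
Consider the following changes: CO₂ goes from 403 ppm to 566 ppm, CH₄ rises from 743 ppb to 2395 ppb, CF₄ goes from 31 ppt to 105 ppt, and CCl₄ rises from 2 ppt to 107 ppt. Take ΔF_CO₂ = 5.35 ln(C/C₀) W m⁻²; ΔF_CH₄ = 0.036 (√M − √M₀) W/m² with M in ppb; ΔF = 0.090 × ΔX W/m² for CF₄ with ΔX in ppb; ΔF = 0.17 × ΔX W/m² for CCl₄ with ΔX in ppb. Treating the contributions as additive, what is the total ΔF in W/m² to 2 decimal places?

CO₂: 5.35 × ln(566/403) = 5.35 × ln(1.40447) = 5.35 × 0.33966 = 1.8172 W/m².
CH₄: 0.036 × (√2395 − √743) = 0.036 × (48.9387 − 27.2580) = 0.036 × 21.6807 = 0.7805 W/m².
CF₄: Δ = 105 − 31 = 74 ppt = 0.074 ppb; ΔF = 0.090 × 0.074 = 0.0067 W/m².
CCl₄: Δ = 107 − 2 = 105 ppt = 0.105 ppb; ΔF = 0.17 × 0.105 = 0.0179 W/m².
Total ΔF = 1.8172 + 0.7805 + 0.0067 + 0.0179 = 2.6223 W/m².

ΔF = 2.62 W/m²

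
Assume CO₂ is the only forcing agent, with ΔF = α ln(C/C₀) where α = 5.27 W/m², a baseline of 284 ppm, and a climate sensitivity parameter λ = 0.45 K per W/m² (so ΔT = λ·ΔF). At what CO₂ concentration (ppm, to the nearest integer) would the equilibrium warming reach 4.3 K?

Required forcing: ΔF = ΔT/λ = 4.3/0.45 = 9.5556 W/m².
Then ln(C/284) = ΔF/5.27 = 9.5556/5.27 = 1.81321.
So C = 284 × e^1.81321 = 284 × 6.13009 = 1740.95 ppm.

C ≈ 1741 ppm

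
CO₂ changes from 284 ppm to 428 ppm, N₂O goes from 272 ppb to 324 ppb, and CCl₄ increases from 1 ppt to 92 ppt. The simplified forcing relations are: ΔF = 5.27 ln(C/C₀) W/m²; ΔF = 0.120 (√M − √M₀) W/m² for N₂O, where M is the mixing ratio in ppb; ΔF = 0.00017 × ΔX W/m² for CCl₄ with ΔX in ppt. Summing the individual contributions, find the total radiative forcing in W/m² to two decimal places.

ΔF = 2.36 W/m²

CO₂: 5.27 × ln(428/284) = 5.27 × ln(1.50704) = 5.27 × 0.41015 = 2.1615 W/m².
N₂O: 0.120 × (√324 − √272) = 0.120 × (18.0000 − 16.4924) = 0.120 × 1.5076 = 0.1809 W/m².
CCl₄: ΔF = 0.00017 × (92 − 1) = 0.00017 × 91 = 0.0155 W/m².
Total ΔF = 2.1615 + 0.1809 + 0.0155 = 2.3579 W/m².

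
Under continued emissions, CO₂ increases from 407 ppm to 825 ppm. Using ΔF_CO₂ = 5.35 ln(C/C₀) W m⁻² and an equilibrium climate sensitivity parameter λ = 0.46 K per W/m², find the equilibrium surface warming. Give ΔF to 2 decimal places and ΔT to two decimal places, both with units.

ΔF = 3.78 W/m²; ΔT = 1.74 K

CO₂: 5.35 × ln(825/407) = 5.35 × ln(2.02703) = 5.35 × 0.70657 = 3.7801 W/m².
ΔT = λ ΔF = 0.46 × 3.78 = 1.7388 K.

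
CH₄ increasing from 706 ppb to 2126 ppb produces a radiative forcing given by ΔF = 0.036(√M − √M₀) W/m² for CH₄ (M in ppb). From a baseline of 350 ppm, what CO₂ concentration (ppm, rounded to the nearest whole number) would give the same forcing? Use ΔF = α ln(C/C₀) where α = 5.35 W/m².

CH₄ forcing: 0.036 × (√2126 − √706) = 0.036 × (46.1086 − 26.5707) = 0.036 × 19.5379 = 0.70336 W/m².
Set 5.35 ln(C/350) = 0.70336: ln(C/350) = 0.70336/5.35 = 0.13147, so C = 350 × e^0.13147 = 350 × 1.14050 = 399.18 ppm.

C ≈ 399 ppm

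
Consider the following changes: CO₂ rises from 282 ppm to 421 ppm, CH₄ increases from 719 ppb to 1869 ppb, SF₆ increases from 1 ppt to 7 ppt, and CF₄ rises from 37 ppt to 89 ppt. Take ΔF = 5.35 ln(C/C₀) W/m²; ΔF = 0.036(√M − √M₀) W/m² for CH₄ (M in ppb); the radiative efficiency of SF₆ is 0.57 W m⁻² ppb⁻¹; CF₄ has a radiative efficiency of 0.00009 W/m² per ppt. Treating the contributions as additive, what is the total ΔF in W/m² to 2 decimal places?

CO₂: 5.35 × ln(421/282) = 5.35 × ln(1.49291) = 5.35 × 0.40073 = 2.1439 W/m².
CH₄: 0.036 × (√1869 − √719) = 0.036 × (43.2319 − 26.8142) = 0.036 × 16.4177 = 0.5910 W/m².
SF₆: Δ = 7 − 1 = 6 ppt = 0.006 ppb; ΔF = 0.57 × 0.006 = 0.0034 W/m².
CF₄: ΔF = 0.00009 × (89 − 37) = 0.00009 × 52 = 0.0047 W/m².
Total ΔF = 2.1439 + 0.5910 + 0.0034 + 0.0047 = 2.7430 W/m².

ΔF = 2.74 W/m²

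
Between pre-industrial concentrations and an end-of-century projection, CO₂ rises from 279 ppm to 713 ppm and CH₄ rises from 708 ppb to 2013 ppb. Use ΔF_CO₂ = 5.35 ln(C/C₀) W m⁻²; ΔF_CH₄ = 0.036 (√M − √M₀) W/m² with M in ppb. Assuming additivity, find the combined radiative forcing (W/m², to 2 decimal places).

ΔF = 5.68 W/m²

CO₂: 5.35 × ln(713/279) = 5.35 × ln(2.55556) = 5.35 × 0.93827 = 5.0197 W/m².
CH₄: 0.036 × (√2013 − √708) = 0.036 × (44.8665 − 26.6083) = 0.036 × 18.2582 = 0.6573 W/m².
Total ΔF = 5.0197 + 0.6573 = 5.6770 W/m².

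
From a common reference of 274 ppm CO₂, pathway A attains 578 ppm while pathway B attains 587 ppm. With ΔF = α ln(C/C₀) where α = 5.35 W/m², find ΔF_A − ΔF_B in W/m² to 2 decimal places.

ΔF_A − ΔF_B = -0.08 W/m²

ΔF_A = 5.35 ln(578/274) = 5.35 × 0.74645 = 3.9935 W/m².
ΔF_B = 5.35 ln(587/274) = 5.35 × 0.76190 = 4.0762 W/m².
Difference: 3.9935 − 4.0762 = -0.0827 W/m².
(Equivalently, ΔF_A − ΔF_B = 5.35 ln(578/587) = 5.35 × -0.01545 = -0.0827 W/m².)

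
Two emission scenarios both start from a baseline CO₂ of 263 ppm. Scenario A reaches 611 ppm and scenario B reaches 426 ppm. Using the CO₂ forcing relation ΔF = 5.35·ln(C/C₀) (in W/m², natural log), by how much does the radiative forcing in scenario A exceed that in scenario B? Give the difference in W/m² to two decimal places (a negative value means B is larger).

ΔF_A = 5.35 ln(611/263) = 5.35 × 0.84294 = 4.5097 W/m².
ΔF_B = 5.35 ln(426/263) = 5.35 × 0.48229 = 2.5803 W/m².
Difference: 4.5097 − 2.5803 = 1.9294 W/m².

ΔF_A − ΔF_B = 1.93 W/m²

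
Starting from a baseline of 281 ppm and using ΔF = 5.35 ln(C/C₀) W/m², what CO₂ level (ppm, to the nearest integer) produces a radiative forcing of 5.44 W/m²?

Set 5.35 ln(C/281) = 5.44, so ln(C/281) = 5.44/5.35 = 1.01682.
Then C/281 = e^1.01682 = 2.76439, giving C = 281 × 2.76439 = 776.79 ppm.

C ≈ 777 ppm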